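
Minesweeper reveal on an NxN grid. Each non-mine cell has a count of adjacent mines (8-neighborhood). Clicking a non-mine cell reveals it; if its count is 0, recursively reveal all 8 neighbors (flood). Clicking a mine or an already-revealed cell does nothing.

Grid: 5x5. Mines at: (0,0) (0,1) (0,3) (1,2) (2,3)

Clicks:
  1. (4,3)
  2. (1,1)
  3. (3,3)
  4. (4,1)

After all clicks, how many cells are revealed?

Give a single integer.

Answer: 15

Derivation:
Click 1 (4,3) count=0: revealed 15 new [(1,0) (1,1) (2,0) (2,1) (2,2) (3,0) (3,1) (3,2) (3,3) (3,4) (4,0) (4,1) (4,2) (4,3) (4,4)] -> total=15
Click 2 (1,1) count=3: revealed 0 new [(none)] -> total=15
Click 3 (3,3) count=1: revealed 0 new [(none)] -> total=15
Click 4 (4,1) count=0: revealed 0 new [(none)] -> total=15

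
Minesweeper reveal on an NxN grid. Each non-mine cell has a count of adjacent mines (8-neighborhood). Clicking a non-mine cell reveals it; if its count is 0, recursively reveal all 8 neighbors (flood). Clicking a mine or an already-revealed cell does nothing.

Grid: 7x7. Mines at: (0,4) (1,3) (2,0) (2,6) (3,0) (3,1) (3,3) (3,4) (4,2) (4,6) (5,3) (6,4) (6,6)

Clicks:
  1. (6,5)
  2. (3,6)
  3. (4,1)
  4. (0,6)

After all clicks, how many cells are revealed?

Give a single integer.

Click 1 (6,5) count=2: revealed 1 new [(6,5)] -> total=1
Click 2 (3,6) count=2: revealed 1 new [(3,6)] -> total=2
Click 3 (4,1) count=3: revealed 1 new [(4,1)] -> total=3
Click 4 (0,6) count=0: revealed 4 new [(0,5) (0,6) (1,5) (1,6)] -> total=7

Answer: 7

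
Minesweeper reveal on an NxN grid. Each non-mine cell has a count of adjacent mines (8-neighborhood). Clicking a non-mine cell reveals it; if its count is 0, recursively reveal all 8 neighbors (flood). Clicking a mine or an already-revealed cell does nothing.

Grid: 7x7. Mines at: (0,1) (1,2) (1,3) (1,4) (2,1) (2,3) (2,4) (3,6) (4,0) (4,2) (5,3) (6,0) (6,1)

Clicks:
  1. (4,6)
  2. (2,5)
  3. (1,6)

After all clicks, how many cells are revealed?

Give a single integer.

Click 1 (4,6) count=1: revealed 1 new [(4,6)] -> total=1
Click 2 (2,5) count=3: revealed 1 new [(2,5)] -> total=2
Click 3 (1,6) count=0: revealed 5 new [(0,5) (0,6) (1,5) (1,6) (2,6)] -> total=7

Answer: 7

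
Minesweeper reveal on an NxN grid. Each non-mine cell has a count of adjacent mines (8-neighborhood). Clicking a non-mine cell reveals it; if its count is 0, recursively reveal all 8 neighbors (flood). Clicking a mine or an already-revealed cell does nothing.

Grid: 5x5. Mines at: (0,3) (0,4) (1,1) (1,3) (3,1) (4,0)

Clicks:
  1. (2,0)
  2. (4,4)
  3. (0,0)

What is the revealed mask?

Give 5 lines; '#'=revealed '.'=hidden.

Answer: #....
.....
#.###
..###
..###

Derivation:
Click 1 (2,0) count=2: revealed 1 new [(2,0)] -> total=1
Click 2 (4,4) count=0: revealed 9 new [(2,2) (2,3) (2,4) (3,2) (3,3) (3,4) (4,2) (4,3) (4,4)] -> total=10
Click 3 (0,0) count=1: revealed 1 new [(0,0)] -> total=11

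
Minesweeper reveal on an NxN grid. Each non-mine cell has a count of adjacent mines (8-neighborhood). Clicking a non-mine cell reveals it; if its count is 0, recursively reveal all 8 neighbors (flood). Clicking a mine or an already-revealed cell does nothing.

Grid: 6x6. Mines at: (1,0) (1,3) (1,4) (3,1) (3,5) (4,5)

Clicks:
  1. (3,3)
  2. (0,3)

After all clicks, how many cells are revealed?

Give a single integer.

Click 1 (3,3) count=0: revealed 16 new [(2,2) (2,3) (2,4) (3,2) (3,3) (3,4) (4,0) (4,1) (4,2) (4,3) (4,4) (5,0) (5,1) (5,2) (5,3) (5,4)] -> total=16
Click 2 (0,3) count=2: revealed 1 new [(0,3)] -> total=17

Answer: 17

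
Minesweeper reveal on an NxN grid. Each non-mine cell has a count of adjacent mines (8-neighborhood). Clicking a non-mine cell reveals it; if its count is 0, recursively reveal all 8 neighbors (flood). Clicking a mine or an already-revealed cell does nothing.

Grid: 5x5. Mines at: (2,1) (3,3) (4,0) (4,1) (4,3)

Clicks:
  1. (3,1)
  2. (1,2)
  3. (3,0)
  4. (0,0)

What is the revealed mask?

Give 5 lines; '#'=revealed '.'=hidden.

Answer: #####
#####
..###
##...
.....

Derivation:
Click 1 (3,1) count=3: revealed 1 new [(3,1)] -> total=1
Click 2 (1,2) count=1: revealed 1 new [(1,2)] -> total=2
Click 3 (3,0) count=3: revealed 1 new [(3,0)] -> total=3
Click 4 (0,0) count=0: revealed 12 new [(0,0) (0,1) (0,2) (0,3) (0,4) (1,0) (1,1) (1,3) (1,4) (2,2) (2,3) (2,4)] -> total=15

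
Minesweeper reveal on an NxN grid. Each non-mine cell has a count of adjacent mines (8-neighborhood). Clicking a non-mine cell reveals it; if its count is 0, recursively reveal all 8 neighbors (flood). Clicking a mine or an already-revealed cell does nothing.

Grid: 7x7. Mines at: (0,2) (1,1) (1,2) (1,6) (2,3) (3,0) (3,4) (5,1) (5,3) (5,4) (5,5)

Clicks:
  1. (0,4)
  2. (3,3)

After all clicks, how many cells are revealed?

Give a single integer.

Click 1 (0,4) count=0: revealed 6 new [(0,3) (0,4) (0,5) (1,3) (1,4) (1,5)] -> total=6
Click 2 (3,3) count=2: revealed 1 new [(3,3)] -> total=7

Answer: 7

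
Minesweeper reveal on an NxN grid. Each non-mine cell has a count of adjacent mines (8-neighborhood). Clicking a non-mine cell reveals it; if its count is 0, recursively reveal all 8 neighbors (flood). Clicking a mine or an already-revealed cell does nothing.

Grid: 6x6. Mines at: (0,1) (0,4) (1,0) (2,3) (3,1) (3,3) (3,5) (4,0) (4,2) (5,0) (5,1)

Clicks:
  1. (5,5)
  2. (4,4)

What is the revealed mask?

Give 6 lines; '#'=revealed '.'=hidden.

Click 1 (5,5) count=0: revealed 6 new [(4,3) (4,4) (4,5) (5,3) (5,4) (5,5)] -> total=6
Click 2 (4,4) count=2: revealed 0 new [(none)] -> total=6

Answer: ......
......
......
......
...###
...###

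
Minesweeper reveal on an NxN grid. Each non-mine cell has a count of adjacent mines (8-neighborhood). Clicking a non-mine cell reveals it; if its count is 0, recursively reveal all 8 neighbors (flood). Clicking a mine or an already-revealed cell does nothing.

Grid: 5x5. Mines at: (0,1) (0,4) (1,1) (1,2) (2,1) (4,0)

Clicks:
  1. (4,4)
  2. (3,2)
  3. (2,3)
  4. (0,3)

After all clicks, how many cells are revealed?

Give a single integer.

Click 1 (4,4) count=0: revealed 13 new [(1,3) (1,4) (2,2) (2,3) (2,4) (3,1) (3,2) (3,3) (3,4) (4,1) (4,2) (4,3) (4,4)] -> total=13
Click 2 (3,2) count=1: revealed 0 new [(none)] -> total=13
Click 3 (2,3) count=1: revealed 0 new [(none)] -> total=13
Click 4 (0,3) count=2: revealed 1 new [(0,3)] -> total=14

Answer: 14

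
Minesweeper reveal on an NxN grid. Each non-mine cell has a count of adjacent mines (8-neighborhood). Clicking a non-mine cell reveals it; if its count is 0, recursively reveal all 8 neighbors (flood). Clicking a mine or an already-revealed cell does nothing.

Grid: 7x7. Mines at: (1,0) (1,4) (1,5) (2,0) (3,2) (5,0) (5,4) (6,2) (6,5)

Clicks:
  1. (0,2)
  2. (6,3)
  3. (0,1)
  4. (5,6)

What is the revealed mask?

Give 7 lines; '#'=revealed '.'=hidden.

Answer: .###...
.###...
.###...
.......
.......
......#
...#...

Derivation:
Click 1 (0,2) count=0: revealed 9 new [(0,1) (0,2) (0,3) (1,1) (1,2) (1,3) (2,1) (2,2) (2,3)] -> total=9
Click 2 (6,3) count=2: revealed 1 new [(6,3)] -> total=10
Click 3 (0,1) count=1: revealed 0 new [(none)] -> total=10
Click 4 (5,6) count=1: revealed 1 new [(5,6)] -> total=11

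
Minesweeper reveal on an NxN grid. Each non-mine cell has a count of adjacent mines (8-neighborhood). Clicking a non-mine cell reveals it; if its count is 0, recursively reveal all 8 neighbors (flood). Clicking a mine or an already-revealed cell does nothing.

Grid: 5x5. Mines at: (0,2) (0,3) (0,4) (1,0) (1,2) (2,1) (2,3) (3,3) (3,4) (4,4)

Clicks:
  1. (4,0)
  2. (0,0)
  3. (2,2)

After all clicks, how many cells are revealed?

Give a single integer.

Answer: 8

Derivation:
Click 1 (4,0) count=0: revealed 6 new [(3,0) (3,1) (3,2) (4,0) (4,1) (4,2)] -> total=6
Click 2 (0,0) count=1: revealed 1 new [(0,0)] -> total=7
Click 3 (2,2) count=4: revealed 1 new [(2,2)] -> total=8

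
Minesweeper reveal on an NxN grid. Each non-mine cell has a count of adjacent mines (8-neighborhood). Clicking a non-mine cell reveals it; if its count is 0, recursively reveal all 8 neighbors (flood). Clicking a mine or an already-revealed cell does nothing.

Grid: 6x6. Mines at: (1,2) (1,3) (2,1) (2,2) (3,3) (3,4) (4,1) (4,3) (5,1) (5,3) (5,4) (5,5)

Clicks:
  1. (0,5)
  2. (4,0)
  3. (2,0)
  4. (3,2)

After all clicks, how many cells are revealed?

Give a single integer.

Answer: 9

Derivation:
Click 1 (0,5) count=0: revealed 6 new [(0,4) (0,5) (1,4) (1,5) (2,4) (2,5)] -> total=6
Click 2 (4,0) count=2: revealed 1 new [(4,0)] -> total=7
Click 3 (2,0) count=1: revealed 1 new [(2,0)] -> total=8
Click 4 (3,2) count=5: revealed 1 new [(3,2)] -> total=9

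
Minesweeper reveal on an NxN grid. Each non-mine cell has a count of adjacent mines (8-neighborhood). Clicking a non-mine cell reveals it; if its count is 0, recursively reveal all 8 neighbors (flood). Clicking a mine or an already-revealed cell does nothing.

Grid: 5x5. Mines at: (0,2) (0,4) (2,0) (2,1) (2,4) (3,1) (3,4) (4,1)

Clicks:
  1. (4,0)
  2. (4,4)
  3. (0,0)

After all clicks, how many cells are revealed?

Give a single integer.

Answer: 6

Derivation:
Click 1 (4,0) count=2: revealed 1 new [(4,0)] -> total=1
Click 2 (4,4) count=1: revealed 1 new [(4,4)] -> total=2
Click 3 (0,0) count=0: revealed 4 new [(0,0) (0,1) (1,0) (1,1)] -> total=6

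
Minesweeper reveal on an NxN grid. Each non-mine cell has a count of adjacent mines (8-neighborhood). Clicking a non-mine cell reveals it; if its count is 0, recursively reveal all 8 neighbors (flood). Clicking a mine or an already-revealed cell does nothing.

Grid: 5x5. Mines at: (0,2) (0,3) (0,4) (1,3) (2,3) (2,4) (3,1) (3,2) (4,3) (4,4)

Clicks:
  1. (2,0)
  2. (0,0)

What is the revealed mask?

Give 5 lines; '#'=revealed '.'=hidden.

Click 1 (2,0) count=1: revealed 1 new [(2,0)] -> total=1
Click 2 (0,0) count=0: revealed 5 new [(0,0) (0,1) (1,0) (1,1) (2,1)] -> total=6

Answer: ##...
##...
##...
.....
.....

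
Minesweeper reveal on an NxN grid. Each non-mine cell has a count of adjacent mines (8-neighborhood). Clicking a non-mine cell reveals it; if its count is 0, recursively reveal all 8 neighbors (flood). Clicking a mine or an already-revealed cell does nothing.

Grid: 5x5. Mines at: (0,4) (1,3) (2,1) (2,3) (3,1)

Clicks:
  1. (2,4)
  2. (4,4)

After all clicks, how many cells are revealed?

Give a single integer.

Click 1 (2,4) count=2: revealed 1 new [(2,4)] -> total=1
Click 2 (4,4) count=0: revealed 6 new [(3,2) (3,3) (3,4) (4,2) (4,3) (4,4)] -> total=7

Answer: 7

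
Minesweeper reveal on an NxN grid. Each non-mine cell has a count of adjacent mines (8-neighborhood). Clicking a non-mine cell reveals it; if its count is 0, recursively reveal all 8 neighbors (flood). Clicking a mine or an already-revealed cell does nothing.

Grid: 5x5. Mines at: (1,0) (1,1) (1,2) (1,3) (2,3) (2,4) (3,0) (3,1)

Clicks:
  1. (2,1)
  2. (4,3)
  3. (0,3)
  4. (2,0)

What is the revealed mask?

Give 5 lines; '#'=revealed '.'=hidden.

Click 1 (2,1) count=5: revealed 1 new [(2,1)] -> total=1
Click 2 (4,3) count=0: revealed 6 new [(3,2) (3,3) (3,4) (4,2) (4,3) (4,4)] -> total=7
Click 3 (0,3) count=2: revealed 1 new [(0,3)] -> total=8
Click 4 (2,0) count=4: revealed 1 new [(2,0)] -> total=9

Answer: ...#.
.....
##...
..###
..###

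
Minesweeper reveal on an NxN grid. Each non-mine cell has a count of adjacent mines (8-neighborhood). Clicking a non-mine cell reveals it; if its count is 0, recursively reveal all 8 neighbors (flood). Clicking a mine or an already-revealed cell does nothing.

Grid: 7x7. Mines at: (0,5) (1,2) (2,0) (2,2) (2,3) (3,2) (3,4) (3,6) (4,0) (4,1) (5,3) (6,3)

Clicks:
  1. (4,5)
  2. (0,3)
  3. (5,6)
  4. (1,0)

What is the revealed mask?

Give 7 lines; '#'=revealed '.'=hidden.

Click 1 (4,5) count=2: revealed 1 new [(4,5)] -> total=1
Click 2 (0,3) count=1: revealed 1 new [(0,3)] -> total=2
Click 3 (5,6) count=0: revealed 8 new [(4,4) (4,6) (5,4) (5,5) (5,6) (6,4) (6,5) (6,6)] -> total=10
Click 4 (1,0) count=1: revealed 1 new [(1,0)] -> total=11

Answer: ...#...
#......
.......
.......
....###
....###
....###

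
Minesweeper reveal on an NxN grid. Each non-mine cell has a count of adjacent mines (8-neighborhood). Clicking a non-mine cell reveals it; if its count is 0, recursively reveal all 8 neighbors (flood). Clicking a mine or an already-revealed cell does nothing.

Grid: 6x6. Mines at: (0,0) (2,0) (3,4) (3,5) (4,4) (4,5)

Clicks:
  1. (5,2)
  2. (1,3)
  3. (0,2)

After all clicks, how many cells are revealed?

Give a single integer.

Answer: 27

Derivation:
Click 1 (5,2) count=0: revealed 27 new [(0,1) (0,2) (0,3) (0,4) (0,5) (1,1) (1,2) (1,3) (1,4) (1,5) (2,1) (2,2) (2,3) (2,4) (2,5) (3,0) (3,1) (3,2) (3,3) (4,0) (4,1) (4,2) (4,3) (5,0) (5,1) (5,2) (5,3)] -> total=27
Click 2 (1,3) count=0: revealed 0 new [(none)] -> total=27
Click 3 (0,2) count=0: revealed 0 new [(none)] -> total=27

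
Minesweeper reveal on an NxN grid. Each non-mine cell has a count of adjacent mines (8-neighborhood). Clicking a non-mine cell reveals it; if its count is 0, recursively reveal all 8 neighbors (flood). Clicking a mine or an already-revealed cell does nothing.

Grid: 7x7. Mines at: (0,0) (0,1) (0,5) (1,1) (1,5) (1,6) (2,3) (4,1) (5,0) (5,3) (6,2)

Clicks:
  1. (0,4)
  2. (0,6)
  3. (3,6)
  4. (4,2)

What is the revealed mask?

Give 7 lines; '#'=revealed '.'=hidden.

Answer: ....#.#
.......
....###
....###
..#.###
....###
....###

Derivation:
Click 1 (0,4) count=2: revealed 1 new [(0,4)] -> total=1
Click 2 (0,6) count=3: revealed 1 new [(0,6)] -> total=2
Click 3 (3,6) count=0: revealed 15 new [(2,4) (2,5) (2,6) (3,4) (3,5) (3,6) (4,4) (4,5) (4,6) (5,4) (5,5) (5,6) (6,4) (6,5) (6,6)] -> total=17
Click 4 (4,2) count=2: revealed 1 new [(4,2)] -> total=18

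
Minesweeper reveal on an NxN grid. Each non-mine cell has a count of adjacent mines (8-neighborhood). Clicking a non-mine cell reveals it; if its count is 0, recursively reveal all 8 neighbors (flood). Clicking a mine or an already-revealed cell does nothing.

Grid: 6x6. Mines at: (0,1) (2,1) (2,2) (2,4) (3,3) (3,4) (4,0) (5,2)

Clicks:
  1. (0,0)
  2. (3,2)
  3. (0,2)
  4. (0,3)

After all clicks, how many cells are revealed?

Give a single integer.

Click 1 (0,0) count=1: revealed 1 new [(0,0)] -> total=1
Click 2 (3,2) count=3: revealed 1 new [(3,2)] -> total=2
Click 3 (0,2) count=1: revealed 1 new [(0,2)] -> total=3
Click 4 (0,3) count=0: revealed 7 new [(0,3) (0,4) (0,5) (1,2) (1,3) (1,4) (1,5)] -> total=10

Answer: 10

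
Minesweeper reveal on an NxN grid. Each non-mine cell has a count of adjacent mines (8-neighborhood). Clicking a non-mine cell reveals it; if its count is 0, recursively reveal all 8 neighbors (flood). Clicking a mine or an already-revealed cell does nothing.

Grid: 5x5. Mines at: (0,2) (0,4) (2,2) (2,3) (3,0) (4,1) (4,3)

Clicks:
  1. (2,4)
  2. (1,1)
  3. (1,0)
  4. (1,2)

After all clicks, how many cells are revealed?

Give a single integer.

Answer: 8

Derivation:
Click 1 (2,4) count=1: revealed 1 new [(2,4)] -> total=1
Click 2 (1,1) count=2: revealed 1 new [(1,1)] -> total=2
Click 3 (1,0) count=0: revealed 5 new [(0,0) (0,1) (1,0) (2,0) (2,1)] -> total=7
Click 4 (1,2) count=3: revealed 1 new [(1,2)] -> total=8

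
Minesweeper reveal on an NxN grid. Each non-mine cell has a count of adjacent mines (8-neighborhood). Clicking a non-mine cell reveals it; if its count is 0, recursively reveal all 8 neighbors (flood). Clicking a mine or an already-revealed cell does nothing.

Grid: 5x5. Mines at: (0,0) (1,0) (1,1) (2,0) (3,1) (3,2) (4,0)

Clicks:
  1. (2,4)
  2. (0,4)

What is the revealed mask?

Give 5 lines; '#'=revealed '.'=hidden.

Answer: ..###
..###
..###
...##
...##

Derivation:
Click 1 (2,4) count=0: revealed 13 new [(0,2) (0,3) (0,4) (1,2) (1,3) (1,4) (2,2) (2,3) (2,4) (3,3) (3,4) (4,3) (4,4)] -> total=13
Click 2 (0,4) count=0: revealed 0 new [(none)] -> total=13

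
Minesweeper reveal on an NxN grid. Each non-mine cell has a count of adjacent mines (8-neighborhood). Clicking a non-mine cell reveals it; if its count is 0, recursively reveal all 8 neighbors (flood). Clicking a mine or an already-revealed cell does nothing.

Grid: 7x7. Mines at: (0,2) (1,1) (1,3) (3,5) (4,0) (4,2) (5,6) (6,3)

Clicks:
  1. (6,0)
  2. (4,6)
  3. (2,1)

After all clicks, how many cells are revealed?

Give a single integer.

Answer: 8

Derivation:
Click 1 (6,0) count=0: revealed 6 new [(5,0) (5,1) (5,2) (6,0) (6,1) (6,2)] -> total=6
Click 2 (4,6) count=2: revealed 1 new [(4,6)] -> total=7
Click 3 (2,1) count=1: revealed 1 new [(2,1)] -> total=8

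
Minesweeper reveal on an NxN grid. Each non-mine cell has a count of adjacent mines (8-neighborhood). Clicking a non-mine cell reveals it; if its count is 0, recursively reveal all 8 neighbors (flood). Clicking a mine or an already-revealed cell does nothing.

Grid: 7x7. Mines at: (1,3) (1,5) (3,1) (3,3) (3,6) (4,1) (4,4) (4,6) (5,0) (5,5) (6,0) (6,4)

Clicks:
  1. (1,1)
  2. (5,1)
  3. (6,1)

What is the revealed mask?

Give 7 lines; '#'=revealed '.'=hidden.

Answer: ###....
###....
###....
.......
.......
.#.....
.#.....

Derivation:
Click 1 (1,1) count=0: revealed 9 new [(0,0) (0,1) (0,2) (1,0) (1,1) (1,2) (2,0) (2,1) (2,2)] -> total=9
Click 2 (5,1) count=3: revealed 1 new [(5,1)] -> total=10
Click 3 (6,1) count=2: revealed 1 new [(6,1)] -> total=11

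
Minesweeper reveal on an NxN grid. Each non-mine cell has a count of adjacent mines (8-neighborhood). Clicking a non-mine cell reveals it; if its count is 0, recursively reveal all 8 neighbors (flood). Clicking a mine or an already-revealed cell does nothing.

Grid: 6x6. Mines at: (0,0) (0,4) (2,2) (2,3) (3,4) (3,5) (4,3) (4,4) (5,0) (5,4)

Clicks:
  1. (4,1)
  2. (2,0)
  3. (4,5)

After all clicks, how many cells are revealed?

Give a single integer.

Click 1 (4,1) count=1: revealed 1 new [(4,1)] -> total=1
Click 2 (2,0) count=0: revealed 7 new [(1,0) (1,1) (2,0) (2,1) (3,0) (3,1) (4,0)] -> total=8
Click 3 (4,5) count=4: revealed 1 new [(4,5)] -> total=9

Answer: 9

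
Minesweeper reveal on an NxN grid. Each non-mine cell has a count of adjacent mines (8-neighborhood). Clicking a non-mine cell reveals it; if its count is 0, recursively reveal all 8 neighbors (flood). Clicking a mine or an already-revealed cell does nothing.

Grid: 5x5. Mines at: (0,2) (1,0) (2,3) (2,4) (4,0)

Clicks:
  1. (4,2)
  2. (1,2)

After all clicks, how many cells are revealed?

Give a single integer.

Answer: 9

Derivation:
Click 1 (4,2) count=0: revealed 8 new [(3,1) (3,2) (3,3) (3,4) (4,1) (4,2) (4,3) (4,4)] -> total=8
Click 2 (1,2) count=2: revealed 1 new [(1,2)] -> total=9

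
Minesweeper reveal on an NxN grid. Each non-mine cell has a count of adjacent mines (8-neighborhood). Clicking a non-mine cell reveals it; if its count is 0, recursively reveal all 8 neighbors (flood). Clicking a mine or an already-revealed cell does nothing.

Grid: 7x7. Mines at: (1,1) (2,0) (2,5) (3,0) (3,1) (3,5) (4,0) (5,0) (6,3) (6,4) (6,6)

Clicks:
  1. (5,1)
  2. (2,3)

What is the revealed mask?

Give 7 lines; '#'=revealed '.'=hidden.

Click 1 (5,1) count=2: revealed 1 new [(5,1)] -> total=1
Click 2 (2,3) count=0: revealed 22 new [(0,2) (0,3) (0,4) (0,5) (0,6) (1,2) (1,3) (1,4) (1,5) (1,6) (2,2) (2,3) (2,4) (3,2) (3,3) (3,4) (4,2) (4,3) (4,4) (5,2) (5,3) (5,4)] -> total=23

Answer: ..#####
..#####
..###..
..###..
..###..
.####..
.......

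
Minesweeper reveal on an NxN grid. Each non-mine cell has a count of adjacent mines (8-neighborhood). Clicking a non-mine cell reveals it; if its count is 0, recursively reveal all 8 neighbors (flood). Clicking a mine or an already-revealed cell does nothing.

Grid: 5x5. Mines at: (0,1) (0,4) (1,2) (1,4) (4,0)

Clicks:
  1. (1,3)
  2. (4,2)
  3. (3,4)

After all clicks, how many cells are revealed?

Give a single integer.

Click 1 (1,3) count=3: revealed 1 new [(1,3)] -> total=1
Click 2 (4,2) count=0: revealed 12 new [(2,1) (2,2) (2,3) (2,4) (3,1) (3,2) (3,3) (3,4) (4,1) (4,2) (4,3) (4,4)] -> total=13
Click 3 (3,4) count=0: revealed 0 new [(none)] -> total=13

Answer: 13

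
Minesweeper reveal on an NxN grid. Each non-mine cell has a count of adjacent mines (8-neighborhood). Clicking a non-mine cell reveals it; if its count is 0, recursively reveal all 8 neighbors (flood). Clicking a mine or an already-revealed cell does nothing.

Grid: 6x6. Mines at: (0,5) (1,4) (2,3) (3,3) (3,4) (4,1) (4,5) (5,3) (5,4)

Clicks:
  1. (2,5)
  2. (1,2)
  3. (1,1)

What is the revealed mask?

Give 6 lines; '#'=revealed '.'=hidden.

Click 1 (2,5) count=2: revealed 1 new [(2,5)] -> total=1
Click 2 (1,2) count=1: revealed 1 new [(1,2)] -> total=2
Click 3 (1,1) count=0: revealed 13 new [(0,0) (0,1) (0,2) (0,3) (1,0) (1,1) (1,3) (2,0) (2,1) (2,2) (3,0) (3,1) (3,2)] -> total=15

Answer: ####..
####..
###..#
###...
......
......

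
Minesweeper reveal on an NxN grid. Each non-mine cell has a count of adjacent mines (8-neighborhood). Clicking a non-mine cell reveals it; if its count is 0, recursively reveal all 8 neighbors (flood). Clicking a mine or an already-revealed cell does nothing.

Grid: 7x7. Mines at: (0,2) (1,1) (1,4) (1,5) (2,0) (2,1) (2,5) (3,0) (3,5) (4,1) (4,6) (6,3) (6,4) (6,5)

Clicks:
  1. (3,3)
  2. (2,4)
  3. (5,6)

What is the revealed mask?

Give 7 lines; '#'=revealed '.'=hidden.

Click 1 (3,3) count=0: revealed 12 new [(2,2) (2,3) (2,4) (3,2) (3,3) (3,4) (4,2) (4,3) (4,4) (5,2) (5,3) (5,4)] -> total=12
Click 2 (2,4) count=4: revealed 0 new [(none)] -> total=12
Click 3 (5,6) count=2: revealed 1 new [(5,6)] -> total=13

Answer: .......
.......
..###..
..###..
..###..
..###.#
.......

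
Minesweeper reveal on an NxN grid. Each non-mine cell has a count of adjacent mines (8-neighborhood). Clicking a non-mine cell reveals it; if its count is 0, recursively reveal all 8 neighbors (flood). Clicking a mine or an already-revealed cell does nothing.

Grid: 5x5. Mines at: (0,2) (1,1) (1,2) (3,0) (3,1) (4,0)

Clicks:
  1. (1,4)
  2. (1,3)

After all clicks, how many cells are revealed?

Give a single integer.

Click 1 (1,4) count=0: revealed 13 new [(0,3) (0,4) (1,3) (1,4) (2,2) (2,3) (2,4) (3,2) (3,3) (3,4) (4,2) (4,3) (4,4)] -> total=13
Click 2 (1,3) count=2: revealed 0 new [(none)] -> total=13

Answer: 13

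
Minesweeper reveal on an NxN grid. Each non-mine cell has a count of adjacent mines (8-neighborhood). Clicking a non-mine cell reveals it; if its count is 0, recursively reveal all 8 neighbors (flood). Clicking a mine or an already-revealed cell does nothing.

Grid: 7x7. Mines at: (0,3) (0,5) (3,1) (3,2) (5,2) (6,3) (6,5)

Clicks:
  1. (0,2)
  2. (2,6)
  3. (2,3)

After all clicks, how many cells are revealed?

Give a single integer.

Answer: 21

Derivation:
Click 1 (0,2) count=1: revealed 1 new [(0,2)] -> total=1
Click 2 (2,6) count=0: revealed 20 new [(1,3) (1,4) (1,5) (1,6) (2,3) (2,4) (2,5) (2,6) (3,3) (3,4) (3,5) (3,6) (4,3) (4,4) (4,5) (4,6) (5,3) (5,4) (5,5) (5,6)] -> total=21
Click 3 (2,3) count=1: revealed 0 new [(none)] -> total=21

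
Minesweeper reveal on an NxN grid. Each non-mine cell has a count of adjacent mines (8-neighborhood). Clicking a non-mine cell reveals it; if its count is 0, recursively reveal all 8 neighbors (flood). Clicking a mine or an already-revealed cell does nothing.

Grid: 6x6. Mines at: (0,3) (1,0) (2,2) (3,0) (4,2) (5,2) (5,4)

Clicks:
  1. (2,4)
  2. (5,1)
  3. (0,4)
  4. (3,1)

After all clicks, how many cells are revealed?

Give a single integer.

Answer: 16

Derivation:
Click 1 (2,4) count=0: revealed 14 new [(0,4) (0,5) (1,3) (1,4) (1,5) (2,3) (2,4) (2,5) (3,3) (3,4) (3,5) (4,3) (4,4) (4,5)] -> total=14
Click 2 (5,1) count=2: revealed 1 new [(5,1)] -> total=15
Click 3 (0,4) count=1: revealed 0 new [(none)] -> total=15
Click 4 (3,1) count=3: revealed 1 new [(3,1)] -> total=16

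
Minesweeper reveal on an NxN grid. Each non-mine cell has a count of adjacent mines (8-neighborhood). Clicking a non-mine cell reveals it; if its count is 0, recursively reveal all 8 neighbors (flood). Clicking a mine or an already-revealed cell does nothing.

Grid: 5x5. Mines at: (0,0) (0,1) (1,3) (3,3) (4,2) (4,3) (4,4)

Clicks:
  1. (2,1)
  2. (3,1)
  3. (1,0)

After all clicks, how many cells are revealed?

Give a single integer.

Click 1 (2,1) count=0: revealed 11 new [(1,0) (1,1) (1,2) (2,0) (2,1) (2,2) (3,0) (3,1) (3,2) (4,0) (4,1)] -> total=11
Click 2 (3,1) count=1: revealed 0 new [(none)] -> total=11
Click 3 (1,0) count=2: revealed 0 new [(none)] -> total=11

Answer: 11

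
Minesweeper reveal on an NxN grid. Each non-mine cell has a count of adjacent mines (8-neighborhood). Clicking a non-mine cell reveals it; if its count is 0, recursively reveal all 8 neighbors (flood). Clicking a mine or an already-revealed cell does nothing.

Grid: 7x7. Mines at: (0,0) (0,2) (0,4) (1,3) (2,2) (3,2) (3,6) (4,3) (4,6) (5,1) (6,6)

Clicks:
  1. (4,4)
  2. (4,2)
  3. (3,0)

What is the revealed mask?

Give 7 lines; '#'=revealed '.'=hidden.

Answer: .......
##.....
##.....
##.....
###.#..
.......
.......

Derivation:
Click 1 (4,4) count=1: revealed 1 new [(4,4)] -> total=1
Click 2 (4,2) count=3: revealed 1 new [(4,2)] -> total=2
Click 3 (3,0) count=0: revealed 8 new [(1,0) (1,1) (2,0) (2,1) (3,0) (3,1) (4,0) (4,1)] -> total=10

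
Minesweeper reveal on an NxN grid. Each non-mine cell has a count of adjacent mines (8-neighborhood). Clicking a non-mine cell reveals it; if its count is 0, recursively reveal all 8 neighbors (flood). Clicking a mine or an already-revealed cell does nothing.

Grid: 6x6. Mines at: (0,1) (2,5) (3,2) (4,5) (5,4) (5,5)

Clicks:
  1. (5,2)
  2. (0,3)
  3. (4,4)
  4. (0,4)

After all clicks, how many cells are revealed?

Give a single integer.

Click 1 (5,2) count=0: revealed 14 new [(1,0) (1,1) (2,0) (2,1) (3,0) (3,1) (4,0) (4,1) (4,2) (4,3) (5,0) (5,1) (5,2) (5,3)] -> total=14
Click 2 (0,3) count=0: revealed 11 new [(0,2) (0,3) (0,4) (0,5) (1,2) (1,3) (1,4) (1,5) (2,2) (2,3) (2,4)] -> total=25
Click 3 (4,4) count=3: revealed 1 new [(4,4)] -> total=26
Click 4 (0,4) count=0: revealed 0 new [(none)] -> total=26

Answer: 26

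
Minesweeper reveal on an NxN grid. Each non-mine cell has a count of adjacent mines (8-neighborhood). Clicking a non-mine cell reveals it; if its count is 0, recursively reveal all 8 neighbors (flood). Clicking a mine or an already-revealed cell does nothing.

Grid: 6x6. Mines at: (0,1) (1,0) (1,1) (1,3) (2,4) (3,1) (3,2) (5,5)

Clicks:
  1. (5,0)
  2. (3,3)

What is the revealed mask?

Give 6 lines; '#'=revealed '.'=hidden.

Answer: ......
......
......
...#..
#####.
#####.

Derivation:
Click 1 (5,0) count=0: revealed 10 new [(4,0) (4,1) (4,2) (4,3) (4,4) (5,0) (5,1) (5,2) (5,3) (5,4)] -> total=10
Click 2 (3,3) count=2: revealed 1 new [(3,3)] -> total=11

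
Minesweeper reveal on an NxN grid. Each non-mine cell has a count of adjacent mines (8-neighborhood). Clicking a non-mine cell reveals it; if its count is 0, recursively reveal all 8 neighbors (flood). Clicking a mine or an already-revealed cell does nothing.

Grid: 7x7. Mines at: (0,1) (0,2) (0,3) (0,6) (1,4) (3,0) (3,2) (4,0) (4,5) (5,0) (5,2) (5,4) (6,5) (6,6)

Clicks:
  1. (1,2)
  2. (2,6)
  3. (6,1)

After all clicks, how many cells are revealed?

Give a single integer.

Click 1 (1,2) count=3: revealed 1 new [(1,2)] -> total=1
Click 2 (2,6) count=0: revealed 6 new [(1,5) (1,6) (2,5) (2,6) (3,5) (3,6)] -> total=7
Click 3 (6,1) count=2: revealed 1 new [(6,1)] -> total=8

Answer: 8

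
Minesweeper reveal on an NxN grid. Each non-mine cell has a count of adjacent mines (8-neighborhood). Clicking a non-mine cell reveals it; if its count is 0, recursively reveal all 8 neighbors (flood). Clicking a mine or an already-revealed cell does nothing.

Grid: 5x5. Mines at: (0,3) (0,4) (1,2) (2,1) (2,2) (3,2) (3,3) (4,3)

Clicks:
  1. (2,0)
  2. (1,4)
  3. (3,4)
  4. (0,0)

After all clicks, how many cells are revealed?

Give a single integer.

Answer: 7

Derivation:
Click 1 (2,0) count=1: revealed 1 new [(2,0)] -> total=1
Click 2 (1,4) count=2: revealed 1 new [(1,4)] -> total=2
Click 3 (3,4) count=2: revealed 1 new [(3,4)] -> total=3
Click 4 (0,0) count=0: revealed 4 new [(0,0) (0,1) (1,0) (1,1)] -> total=7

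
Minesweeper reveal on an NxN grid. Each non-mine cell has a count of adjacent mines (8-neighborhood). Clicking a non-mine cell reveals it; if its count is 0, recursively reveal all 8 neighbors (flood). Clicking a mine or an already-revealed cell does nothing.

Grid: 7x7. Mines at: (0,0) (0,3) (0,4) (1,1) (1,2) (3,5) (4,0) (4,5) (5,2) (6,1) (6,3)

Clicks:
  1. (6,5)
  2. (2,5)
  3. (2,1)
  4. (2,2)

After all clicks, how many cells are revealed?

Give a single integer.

Click 1 (6,5) count=0: revealed 6 new [(5,4) (5,5) (5,6) (6,4) (6,5) (6,6)] -> total=6
Click 2 (2,5) count=1: revealed 1 new [(2,5)] -> total=7
Click 3 (2,1) count=2: revealed 1 new [(2,1)] -> total=8
Click 4 (2,2) count=2: revealed 1 new [(2,2)] -> total=9

Answer: 9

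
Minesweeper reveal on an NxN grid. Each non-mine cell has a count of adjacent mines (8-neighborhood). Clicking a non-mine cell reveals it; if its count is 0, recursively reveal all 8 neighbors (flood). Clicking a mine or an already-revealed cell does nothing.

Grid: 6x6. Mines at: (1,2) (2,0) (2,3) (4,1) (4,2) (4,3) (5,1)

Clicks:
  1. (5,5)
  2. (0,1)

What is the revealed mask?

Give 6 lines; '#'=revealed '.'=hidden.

Answer: .#.###
...###
....##
....##
....##
....##

Derivation:
Click 1 (5,5) count=0: revealed 14 new [(0,3) (0,4) (0,5) (1,3) (1,4) (1,5) (2,4) (2,5) (3,4) (3,5) (4,4) (4,5) (5,4) (5,5)] -> total=14
Click 2 (0,1) count=1: revealed 1 new [(0,1)] -> total=15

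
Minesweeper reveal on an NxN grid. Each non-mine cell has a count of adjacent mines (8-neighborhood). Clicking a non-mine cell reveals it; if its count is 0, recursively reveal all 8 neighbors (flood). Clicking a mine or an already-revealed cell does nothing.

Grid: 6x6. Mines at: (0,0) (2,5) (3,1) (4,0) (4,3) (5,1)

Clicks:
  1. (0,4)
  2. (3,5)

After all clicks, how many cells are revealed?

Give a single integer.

Answer: 18

Derivation:
Click 1 (0,4) count=0: revealed 17 new [(0,1) (0,2) (0,3) (0,4) (0,5) (1,1) (1,2) (1,3) (1,4) (1,5) (2,1) (2,2) (2,3) (2,4) (3,2) (3,3) (3,4)] -> total=17
Click 2 (3,5) count=1: revealed 1 new [(3,5)] -> total=18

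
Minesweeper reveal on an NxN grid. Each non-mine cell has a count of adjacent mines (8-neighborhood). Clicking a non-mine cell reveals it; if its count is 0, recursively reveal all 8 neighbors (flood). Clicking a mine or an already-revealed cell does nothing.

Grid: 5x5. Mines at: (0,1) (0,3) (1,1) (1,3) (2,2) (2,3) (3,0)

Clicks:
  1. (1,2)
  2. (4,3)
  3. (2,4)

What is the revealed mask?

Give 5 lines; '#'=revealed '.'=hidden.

Answer: .....
..#..
....#
.####
.####

Derivation:
Click 1 (1,2) count=6: revealed 1 new [(1,2)] -> total=1
Click 2 (4,3) count=0: revealed 8 new [(3,1) (3,2) (3,3) (3,4) (4,1) (4,2) (4,3) (4,4)] -> total=9
Click 3 (2,4) count=2: revealed 1 new [(2,4)] -> total=10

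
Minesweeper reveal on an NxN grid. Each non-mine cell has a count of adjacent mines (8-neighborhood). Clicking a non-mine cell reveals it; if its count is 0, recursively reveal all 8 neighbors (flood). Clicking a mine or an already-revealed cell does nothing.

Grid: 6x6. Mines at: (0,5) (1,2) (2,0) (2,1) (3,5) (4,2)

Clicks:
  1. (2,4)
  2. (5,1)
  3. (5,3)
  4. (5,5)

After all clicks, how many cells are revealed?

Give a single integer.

Answer: 8

Derivation:
Click 1 (2,4) count=1: revealed 1 new [(2,4)] -> total=1
Click 2 (5,1) count=1: revealed 1 new [(5,1)] -> total=2
Click 3 (5,3) count=1: revealed 1 new [(5,3)] -> total=3
Click 4 (5,5) count=0: revealed 5 new [(4,3) (4,4) (4,5) (5,4) (5,5)] -> total=8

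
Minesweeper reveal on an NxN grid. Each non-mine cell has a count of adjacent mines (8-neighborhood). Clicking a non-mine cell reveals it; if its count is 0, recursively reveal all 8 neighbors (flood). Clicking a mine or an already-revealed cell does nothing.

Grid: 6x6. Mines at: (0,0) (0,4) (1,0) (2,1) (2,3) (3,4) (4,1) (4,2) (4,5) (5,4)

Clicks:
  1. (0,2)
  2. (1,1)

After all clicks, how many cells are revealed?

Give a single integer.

Click 1 (0,2) count=0: revealed 6 new [(0,1) (0,2) (0,3) (1,1) (1,2) (1,3)] -> total=6
Click 2 (1,1) count=3: revealed 0 new [(none)] -> total=6

Answer: 6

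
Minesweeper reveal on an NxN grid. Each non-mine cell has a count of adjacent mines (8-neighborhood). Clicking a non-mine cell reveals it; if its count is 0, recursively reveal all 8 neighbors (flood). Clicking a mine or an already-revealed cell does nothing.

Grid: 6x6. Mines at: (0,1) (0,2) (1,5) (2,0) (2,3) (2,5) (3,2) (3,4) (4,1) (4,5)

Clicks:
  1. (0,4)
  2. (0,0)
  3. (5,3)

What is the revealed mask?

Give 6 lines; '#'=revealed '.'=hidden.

Answer: #...#.
......
......
......
..###.
..###.

Derivation:
Click 1 (0,4) count=1: revealed 1 new [(0,4)] -> total=1
Click 2 (0,0) count=1: revealed 1 new [(0,0)] -> total=2
Click 3 (5,3) count=0: revealed 6 new [(4,2) (4,3) (4,4) (5,2) (5,3) (5,4)] -> total=8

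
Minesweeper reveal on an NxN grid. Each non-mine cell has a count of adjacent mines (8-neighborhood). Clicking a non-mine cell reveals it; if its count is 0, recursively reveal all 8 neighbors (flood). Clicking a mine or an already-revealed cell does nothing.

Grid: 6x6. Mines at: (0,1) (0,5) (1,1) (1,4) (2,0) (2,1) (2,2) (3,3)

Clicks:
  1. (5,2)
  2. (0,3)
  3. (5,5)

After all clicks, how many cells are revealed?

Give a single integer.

Answer: 20

Derivation:
Click 1 (5,2) count=0: revealed 19 new [(2,4) (2,5) (3,0) (3,1) (3,2) (3,4) (3,5) (4,0) (4,1) (4,2) (4,3) (4,4) (4,5) (5,0) (5,1) (5,2) (5,3) (5,4) (5,5)] -> total=19
Click 2 (0,3) count=1: revealed 1 new [(0,3)] -> total=20
Click 3 (5,5) count=0: revealed 0 new [(none)] -> total=20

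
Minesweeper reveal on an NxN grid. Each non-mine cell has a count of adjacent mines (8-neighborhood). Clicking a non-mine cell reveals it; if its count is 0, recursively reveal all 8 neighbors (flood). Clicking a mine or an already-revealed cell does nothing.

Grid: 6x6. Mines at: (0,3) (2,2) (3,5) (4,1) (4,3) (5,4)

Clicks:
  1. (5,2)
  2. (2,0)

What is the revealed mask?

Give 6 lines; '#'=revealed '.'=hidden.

Click 1 (5,2) count=2: revealed 1 new [(5,2)] -> total=1
Click 2 (2,0) count=0: revealed 10 new [(0,0) (0,1) (0,2) (1,0) (1,1) (1,2) (2,0) (2,1) (3,0) (3,1)] -> total=11

Answer: ###...
###...
##....
##....
......
..#...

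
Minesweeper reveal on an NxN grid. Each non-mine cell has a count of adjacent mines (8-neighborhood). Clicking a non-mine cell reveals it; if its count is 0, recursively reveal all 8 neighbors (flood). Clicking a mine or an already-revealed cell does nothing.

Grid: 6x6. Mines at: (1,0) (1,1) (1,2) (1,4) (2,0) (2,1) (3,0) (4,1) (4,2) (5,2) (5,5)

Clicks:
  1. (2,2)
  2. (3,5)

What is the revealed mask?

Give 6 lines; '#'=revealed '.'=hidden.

Answer: ......
......
..####
...###
...###
......

Derivation:
Click 1 (2,2) count=3: revealed 1 new [(2,2)] -> total=1
Click 2 (3,5) count=0: revealed 9 new [(2,3) (2,4) (2,5) (3,3) (3,4) (3,5) (4,3) (4,4) (4,5)] -> total=10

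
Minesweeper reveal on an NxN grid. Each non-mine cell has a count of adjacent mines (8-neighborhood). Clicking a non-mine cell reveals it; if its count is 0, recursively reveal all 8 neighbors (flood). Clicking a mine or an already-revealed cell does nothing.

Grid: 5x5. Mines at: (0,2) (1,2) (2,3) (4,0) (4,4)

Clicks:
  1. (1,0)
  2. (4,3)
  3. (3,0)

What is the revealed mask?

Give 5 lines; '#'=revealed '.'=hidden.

Click 1 (1,0) count=0: revealed 8 new [(0,0) (0,1) (1,0) (1,1) (2,0) (2,1) (3,0) (3,1)] -> total=8
Click 2 (4,3) count=1: revealed 1 new [(4,3)] -> total=9
Click 3 (3,0) count=1: revealed 0 new [(none)] -> total=9

Answer: ##...
##...
##...
##...
...#.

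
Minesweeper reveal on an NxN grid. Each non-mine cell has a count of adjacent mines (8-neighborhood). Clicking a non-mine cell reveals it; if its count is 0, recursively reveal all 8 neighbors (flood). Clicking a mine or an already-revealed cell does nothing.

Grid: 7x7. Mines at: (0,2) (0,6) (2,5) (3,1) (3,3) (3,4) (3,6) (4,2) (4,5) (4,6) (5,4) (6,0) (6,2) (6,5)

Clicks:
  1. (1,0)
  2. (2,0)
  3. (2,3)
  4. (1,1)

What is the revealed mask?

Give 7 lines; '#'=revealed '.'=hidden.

Answer: ##.....
##.....
##.#...
.......
.......
.......
.......

Derivation:
Click 1 (1,0) count=0: revealed 6 new [(0,0) (0,1) (1,0) (1,1) (2,0) (2,1)] -> total=6
Click 2 (2,0) count=1: revealed 0 new [(none)] -> total=6
Click 3 (2,3) count=2: revealed 1 new [(2,3)] -> total=7
Click 4 (1,1) count=1: revealed 0 new [(none)] -> total=7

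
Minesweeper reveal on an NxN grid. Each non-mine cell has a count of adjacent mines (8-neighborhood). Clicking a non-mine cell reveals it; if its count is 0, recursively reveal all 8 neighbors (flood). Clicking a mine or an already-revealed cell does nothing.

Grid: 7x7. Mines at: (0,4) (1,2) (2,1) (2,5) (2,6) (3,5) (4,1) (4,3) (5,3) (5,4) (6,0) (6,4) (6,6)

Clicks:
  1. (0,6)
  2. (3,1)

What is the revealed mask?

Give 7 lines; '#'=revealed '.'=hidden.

Answer: .....##
.....##
.......
.#.....
.......
.......
.......

Derivation:
Click 1 (0,6) count=0: revealed 4 new [(0,5) (0,6) (1,5) (1,6)] -> total=4
Click 2 (3,1) count=2: revealed 1 new [(3,1)] -> total=5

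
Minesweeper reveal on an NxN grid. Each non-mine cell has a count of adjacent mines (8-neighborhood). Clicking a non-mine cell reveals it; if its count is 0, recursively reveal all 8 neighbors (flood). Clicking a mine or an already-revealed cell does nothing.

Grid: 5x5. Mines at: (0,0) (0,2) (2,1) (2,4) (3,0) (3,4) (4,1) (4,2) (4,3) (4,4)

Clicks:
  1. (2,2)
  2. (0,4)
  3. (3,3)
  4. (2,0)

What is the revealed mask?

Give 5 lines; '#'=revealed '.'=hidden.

Answer: ...##
...##
#.#..
...#.
.....

Derivation:
Click 1 (2,2) count=1: revealed 1 new [(2,2)] -> total=1
Click 2 (0,4) count=0: revealed 4 new [(0,3) (0,4) (1,3) (1,4)] -> total=5
Click 3 (3,3) count=5: revealed 1 new [(3,3)] -> total=6
Click 4 (2,0) count=2: revealed 1 new [(2,0)] -> total=7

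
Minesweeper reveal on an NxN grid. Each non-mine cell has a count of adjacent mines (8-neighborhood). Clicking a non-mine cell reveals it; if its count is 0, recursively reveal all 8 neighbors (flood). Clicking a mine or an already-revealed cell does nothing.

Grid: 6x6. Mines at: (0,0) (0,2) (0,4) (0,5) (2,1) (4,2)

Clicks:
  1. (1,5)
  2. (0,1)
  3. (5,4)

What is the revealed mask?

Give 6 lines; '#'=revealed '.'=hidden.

Click 1 (1,5) count=2: revealed 1 new [(1,5)] -> total=1
Click 2 (0,1) count=2: revealed 1 new [(0,1)] -> total=2
Click 3 (5,4) count=0: revealed 17 new [(1,2) (1,3) (1,4) (2,2) (2,3) (2,4) (2,5) (3,2) (3,3) (3,4) (3,5) (4,3) (4,4) (4,5) (5,3) (5,4) (5,5)] -> total=19

Answer: .#....
..####
..####
..####
...###
...###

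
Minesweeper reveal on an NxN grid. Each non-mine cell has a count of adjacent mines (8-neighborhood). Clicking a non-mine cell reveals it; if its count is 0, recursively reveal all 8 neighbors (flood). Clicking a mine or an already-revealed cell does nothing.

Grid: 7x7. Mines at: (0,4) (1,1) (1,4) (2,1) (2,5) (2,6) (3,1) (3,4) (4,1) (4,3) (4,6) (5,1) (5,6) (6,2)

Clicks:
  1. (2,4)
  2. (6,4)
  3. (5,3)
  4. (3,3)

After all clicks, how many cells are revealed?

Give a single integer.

Answer: 8

Derivation:
Click 1 (2,4) count=3: revealed 1 new [(2,4)] -> total=1
Click 2 (6,4) count=0: revealed 6 new [(5,3) (5,4) (5,5) (6,3) (6,4) (6,5)] -> total=7
Click 3 (5,3) count=2: revealed 0 new [(none)] -> total=7
Click 4 (3,3) count=2: revealed 1 new [(3,3)] -> total=8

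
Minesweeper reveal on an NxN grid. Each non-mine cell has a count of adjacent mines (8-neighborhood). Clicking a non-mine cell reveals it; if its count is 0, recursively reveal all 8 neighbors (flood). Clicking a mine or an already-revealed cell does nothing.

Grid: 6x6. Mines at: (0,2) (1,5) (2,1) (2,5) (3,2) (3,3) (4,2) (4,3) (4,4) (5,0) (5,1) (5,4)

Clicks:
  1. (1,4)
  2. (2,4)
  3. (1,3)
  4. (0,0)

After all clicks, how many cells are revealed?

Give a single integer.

Click 1 (1,4) count=2: revealed 1 new [(1,4)] -> total=1
Click 2 (2,4) count=3: revealed 1 new [(2,4)] -> total=2
Click 3 (1,3) count=1: revealed 1 new [(1,3)] -> total=3
Click 4 (0,0) count=0: revealed 4 new [(0,0) (0,1) (1,0) (1,1)] -> total=7

Answer: 7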